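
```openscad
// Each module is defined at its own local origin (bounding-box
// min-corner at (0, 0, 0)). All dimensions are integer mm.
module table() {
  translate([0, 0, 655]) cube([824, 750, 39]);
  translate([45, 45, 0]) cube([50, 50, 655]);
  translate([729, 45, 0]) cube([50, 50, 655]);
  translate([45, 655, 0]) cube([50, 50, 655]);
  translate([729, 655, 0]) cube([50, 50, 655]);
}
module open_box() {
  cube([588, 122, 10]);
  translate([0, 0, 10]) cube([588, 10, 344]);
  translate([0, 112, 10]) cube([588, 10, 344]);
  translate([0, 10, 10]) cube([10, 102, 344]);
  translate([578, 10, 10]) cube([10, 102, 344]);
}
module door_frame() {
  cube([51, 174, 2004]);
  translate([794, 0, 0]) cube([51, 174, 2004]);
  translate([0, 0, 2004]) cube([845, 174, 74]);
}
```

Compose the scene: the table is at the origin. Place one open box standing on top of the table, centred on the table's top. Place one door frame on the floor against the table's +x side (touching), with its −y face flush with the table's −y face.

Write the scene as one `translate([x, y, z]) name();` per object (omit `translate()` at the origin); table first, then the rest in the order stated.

table();
translate([118, 314, 694]) open_box();
translate([824, 0, 0]) door_frame();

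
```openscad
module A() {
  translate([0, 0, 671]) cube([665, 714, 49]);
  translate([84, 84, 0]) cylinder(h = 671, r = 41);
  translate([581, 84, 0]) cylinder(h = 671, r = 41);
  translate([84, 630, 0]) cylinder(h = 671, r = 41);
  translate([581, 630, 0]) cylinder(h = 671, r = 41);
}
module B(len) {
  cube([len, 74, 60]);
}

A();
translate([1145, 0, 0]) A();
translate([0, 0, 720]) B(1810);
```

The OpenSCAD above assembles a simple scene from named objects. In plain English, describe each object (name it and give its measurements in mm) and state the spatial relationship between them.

A is a table: top 665 mm (x) × 714 mm (y), 49 mm thick, upper face at z = 720 mm, on four round legs of 82 mm diameter, each leg's bounding box inset 43 mm from the nearest pair of top edges, running from z = 0 to the bottom of the top.

B is a rectangular beam 1810 mm long (x), 74 mm deep (y), 60 mm thick (z).

The beam spans the tops of two tables placed 480 mm apart, resting at z = 720 mm.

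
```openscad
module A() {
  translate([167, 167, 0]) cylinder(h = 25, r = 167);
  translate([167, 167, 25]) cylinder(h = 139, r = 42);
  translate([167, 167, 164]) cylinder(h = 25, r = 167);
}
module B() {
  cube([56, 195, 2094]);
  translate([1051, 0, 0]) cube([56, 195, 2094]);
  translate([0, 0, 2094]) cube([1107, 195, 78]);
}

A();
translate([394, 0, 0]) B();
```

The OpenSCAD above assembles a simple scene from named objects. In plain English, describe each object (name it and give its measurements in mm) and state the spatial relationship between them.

A is a spool: two coaxial disc flanges of radius 167 mm and thickness 25 mm, joined by a core cylinder of radius 42 mm and height 139 mm. The lower flange rests on z = 0 and the three cylinders share a vertical axis.

B is a door frame. The clear opening is 995 mm wide and 2094 mm high. Two 56 mm wide jambs, 195 mm deep, stand either side of the opening from the floor to the top of the opening. A 78 mm thick head sits across the top of both jambs, spanning the full outside width of the frame.

The door frame is on the floor beside the spool on its +x side.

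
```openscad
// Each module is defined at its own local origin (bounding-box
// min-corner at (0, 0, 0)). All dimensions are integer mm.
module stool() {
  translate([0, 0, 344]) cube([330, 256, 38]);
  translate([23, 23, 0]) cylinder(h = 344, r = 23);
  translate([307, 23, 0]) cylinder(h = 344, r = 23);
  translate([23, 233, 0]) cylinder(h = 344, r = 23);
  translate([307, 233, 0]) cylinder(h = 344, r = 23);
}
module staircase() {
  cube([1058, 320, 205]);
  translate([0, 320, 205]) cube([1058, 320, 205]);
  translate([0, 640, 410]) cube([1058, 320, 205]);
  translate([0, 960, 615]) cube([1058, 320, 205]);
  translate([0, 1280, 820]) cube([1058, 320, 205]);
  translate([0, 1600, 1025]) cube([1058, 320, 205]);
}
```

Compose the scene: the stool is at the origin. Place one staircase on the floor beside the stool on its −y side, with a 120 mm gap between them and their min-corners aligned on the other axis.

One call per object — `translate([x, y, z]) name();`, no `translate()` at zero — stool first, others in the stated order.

stool();
translate([0, -2040, 0]) staircase();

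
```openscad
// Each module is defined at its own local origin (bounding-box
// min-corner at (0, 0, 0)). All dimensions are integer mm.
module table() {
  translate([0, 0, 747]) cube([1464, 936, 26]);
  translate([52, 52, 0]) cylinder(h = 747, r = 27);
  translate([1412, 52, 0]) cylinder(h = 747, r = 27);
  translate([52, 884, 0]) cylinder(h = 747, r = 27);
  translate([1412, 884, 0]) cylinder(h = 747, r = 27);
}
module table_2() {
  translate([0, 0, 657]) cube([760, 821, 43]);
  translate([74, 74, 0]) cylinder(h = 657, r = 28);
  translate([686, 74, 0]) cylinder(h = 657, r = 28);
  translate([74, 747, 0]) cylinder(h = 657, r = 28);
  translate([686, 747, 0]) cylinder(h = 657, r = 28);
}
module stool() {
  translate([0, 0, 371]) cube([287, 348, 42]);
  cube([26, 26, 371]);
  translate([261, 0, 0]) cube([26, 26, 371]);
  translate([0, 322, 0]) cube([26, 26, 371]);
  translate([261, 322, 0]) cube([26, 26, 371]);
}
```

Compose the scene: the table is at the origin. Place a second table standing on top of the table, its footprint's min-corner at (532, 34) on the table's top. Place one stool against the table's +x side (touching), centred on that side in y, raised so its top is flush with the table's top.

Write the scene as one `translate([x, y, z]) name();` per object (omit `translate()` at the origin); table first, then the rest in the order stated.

table();
translate([532, 34, 773]) table_2();
translate([1464, 294, 360]) stool();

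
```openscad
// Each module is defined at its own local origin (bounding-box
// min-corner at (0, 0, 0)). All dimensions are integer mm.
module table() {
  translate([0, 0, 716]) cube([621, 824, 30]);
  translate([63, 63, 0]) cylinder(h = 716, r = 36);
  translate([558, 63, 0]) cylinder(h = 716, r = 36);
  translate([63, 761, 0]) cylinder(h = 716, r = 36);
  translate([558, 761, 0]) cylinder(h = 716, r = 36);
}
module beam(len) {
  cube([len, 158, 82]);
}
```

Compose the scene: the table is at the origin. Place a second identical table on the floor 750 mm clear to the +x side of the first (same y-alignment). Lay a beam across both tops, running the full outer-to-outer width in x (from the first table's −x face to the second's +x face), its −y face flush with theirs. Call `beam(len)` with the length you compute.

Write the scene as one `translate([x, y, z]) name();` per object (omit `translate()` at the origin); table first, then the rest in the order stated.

table();
translate([1371, 0, 0]) table();
translate([0, 0, 746]) beam(1992);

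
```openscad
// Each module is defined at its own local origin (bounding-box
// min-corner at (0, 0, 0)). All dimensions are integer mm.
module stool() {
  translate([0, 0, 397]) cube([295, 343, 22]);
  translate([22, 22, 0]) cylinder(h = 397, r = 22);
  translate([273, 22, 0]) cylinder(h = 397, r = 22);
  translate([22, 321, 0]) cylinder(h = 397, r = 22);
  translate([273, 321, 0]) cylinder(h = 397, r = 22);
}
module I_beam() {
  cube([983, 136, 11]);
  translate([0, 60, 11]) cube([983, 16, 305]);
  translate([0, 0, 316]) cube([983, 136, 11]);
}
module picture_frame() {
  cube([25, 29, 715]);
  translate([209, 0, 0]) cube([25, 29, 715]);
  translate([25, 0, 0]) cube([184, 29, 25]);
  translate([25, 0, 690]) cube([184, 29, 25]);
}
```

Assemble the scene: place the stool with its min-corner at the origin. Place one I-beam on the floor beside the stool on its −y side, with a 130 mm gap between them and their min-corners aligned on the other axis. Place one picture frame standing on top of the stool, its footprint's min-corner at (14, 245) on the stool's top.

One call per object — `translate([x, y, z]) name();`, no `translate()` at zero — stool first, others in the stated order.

stool();
translate([0, -266, 0]) I_beam();
translate([14, 245, 419]) picture_frame();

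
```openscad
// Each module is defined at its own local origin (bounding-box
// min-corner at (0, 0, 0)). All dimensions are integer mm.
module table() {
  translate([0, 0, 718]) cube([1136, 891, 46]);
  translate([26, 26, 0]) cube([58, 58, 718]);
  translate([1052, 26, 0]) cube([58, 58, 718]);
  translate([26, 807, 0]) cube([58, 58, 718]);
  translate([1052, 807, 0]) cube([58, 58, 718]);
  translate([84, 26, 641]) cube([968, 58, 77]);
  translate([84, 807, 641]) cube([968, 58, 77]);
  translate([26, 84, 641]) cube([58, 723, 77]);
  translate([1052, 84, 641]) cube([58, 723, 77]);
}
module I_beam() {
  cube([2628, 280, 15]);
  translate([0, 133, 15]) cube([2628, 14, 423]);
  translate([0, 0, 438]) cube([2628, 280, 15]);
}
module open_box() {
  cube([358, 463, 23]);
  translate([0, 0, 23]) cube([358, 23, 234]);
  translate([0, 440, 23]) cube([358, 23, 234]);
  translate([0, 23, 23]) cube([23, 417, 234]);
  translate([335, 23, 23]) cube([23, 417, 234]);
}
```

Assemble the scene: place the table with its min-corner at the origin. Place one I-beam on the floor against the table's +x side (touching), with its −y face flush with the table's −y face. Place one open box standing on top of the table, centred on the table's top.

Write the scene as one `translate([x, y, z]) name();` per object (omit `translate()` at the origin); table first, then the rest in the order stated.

table();
translate([1136, 0, 0]) I_beam();
translate([389, 214, 764]) open_box();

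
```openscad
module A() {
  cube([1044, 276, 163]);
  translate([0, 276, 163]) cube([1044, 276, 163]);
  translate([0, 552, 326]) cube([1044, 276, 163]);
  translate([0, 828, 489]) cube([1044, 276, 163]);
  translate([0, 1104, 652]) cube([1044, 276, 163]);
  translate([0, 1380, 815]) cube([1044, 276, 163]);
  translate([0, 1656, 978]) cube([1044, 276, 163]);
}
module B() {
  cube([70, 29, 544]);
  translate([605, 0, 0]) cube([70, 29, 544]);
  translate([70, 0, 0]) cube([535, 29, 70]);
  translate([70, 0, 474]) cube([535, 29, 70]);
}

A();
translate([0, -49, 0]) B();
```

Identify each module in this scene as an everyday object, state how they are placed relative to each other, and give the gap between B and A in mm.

The picture frame's nearest face is 20 mm from the staircase's −y face.

A is a staircase. B is a picture frame. The picture frame is on the floor beside the staircase on its −y side. The gap between the picture frame and the staircase is 20 mm.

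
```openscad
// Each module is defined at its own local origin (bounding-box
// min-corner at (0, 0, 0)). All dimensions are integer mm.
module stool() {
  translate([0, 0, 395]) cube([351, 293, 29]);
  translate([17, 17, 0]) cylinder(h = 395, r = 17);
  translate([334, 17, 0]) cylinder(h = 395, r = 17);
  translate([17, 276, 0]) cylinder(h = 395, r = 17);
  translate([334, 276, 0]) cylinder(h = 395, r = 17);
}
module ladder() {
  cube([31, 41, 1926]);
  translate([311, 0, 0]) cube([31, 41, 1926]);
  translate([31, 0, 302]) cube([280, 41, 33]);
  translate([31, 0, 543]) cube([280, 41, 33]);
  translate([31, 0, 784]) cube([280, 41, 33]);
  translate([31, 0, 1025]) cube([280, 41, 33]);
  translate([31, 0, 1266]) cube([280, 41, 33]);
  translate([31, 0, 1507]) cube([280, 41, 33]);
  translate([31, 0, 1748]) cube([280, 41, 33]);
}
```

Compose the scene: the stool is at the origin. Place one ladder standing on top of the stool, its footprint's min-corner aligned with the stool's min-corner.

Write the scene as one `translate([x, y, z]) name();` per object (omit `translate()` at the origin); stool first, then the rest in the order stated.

stool();
translate([0, 0, 424]) ladder();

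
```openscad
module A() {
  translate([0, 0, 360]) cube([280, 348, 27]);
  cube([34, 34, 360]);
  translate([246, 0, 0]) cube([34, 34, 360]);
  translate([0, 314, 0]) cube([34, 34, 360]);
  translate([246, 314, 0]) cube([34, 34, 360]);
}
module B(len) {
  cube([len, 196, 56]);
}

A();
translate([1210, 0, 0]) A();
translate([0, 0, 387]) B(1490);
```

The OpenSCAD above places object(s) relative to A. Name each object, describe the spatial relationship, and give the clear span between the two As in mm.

A is a stool. B is a beam. A beam spans the tops of two stools. The clear span between the two stools is 930 mm.

Second stool starts at x = 1210; first ends at x = 280; clear span = 1210 − 280 = 930 mm.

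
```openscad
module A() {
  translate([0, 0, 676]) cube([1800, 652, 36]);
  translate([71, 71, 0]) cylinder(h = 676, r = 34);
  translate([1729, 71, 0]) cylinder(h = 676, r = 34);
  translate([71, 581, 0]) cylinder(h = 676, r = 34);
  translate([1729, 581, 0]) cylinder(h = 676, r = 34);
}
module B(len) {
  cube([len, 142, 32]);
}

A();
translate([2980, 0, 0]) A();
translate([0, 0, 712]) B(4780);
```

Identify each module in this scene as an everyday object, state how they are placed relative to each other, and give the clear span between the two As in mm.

A is a table. B is a beam. A beam spans the tops of two tables. The clear span between the two tables is 1180 mm.

Second table starts at x = 2980; first ends at x = 1800; clear span = 2980 − 1800 = 1180 mm.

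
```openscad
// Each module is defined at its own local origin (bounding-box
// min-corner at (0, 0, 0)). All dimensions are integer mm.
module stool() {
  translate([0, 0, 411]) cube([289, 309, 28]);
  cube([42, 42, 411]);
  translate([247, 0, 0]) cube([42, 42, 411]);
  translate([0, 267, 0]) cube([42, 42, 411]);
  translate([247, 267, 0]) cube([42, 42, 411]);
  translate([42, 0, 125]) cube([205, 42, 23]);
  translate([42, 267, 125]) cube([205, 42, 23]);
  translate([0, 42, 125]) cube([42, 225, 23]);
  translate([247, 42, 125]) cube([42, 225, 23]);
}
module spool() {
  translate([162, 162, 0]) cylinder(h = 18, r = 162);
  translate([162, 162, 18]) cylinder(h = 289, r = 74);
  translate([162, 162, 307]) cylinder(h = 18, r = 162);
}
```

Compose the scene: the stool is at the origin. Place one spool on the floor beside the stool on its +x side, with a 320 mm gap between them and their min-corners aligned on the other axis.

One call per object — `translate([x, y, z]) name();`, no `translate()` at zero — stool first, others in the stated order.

stool();
translate([609, 0, 0]) spool();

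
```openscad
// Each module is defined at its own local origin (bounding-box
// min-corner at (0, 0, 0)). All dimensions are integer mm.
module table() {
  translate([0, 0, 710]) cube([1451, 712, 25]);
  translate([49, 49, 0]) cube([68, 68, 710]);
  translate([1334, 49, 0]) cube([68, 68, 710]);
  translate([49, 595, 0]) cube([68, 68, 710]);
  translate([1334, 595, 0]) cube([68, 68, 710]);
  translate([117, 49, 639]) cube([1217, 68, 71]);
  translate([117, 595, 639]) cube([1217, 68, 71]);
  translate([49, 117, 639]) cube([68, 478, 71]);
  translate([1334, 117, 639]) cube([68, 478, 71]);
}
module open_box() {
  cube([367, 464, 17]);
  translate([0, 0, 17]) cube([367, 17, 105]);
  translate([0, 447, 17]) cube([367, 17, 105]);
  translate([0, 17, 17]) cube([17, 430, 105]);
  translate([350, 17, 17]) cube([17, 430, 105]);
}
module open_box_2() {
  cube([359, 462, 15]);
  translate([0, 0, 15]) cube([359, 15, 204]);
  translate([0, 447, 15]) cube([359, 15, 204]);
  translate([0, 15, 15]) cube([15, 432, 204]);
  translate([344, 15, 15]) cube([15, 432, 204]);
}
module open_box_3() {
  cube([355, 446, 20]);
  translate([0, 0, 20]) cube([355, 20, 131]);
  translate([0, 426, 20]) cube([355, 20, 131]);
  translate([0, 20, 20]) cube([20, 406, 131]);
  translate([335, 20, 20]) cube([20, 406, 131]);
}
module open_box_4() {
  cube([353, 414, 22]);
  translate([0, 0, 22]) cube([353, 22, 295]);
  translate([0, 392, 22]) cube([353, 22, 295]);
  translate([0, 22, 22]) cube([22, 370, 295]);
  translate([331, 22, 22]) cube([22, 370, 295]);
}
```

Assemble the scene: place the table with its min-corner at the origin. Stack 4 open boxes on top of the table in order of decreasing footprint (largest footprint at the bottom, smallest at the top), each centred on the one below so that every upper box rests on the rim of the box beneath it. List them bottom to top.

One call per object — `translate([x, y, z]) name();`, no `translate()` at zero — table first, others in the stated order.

table();
translate([542, 124, 735]) open_box();
translate([546, 125, 857]) open_box_2();
translate([548, 133, 1076]) open_box_3();
translate([549, 149, 1227]) open_box_4();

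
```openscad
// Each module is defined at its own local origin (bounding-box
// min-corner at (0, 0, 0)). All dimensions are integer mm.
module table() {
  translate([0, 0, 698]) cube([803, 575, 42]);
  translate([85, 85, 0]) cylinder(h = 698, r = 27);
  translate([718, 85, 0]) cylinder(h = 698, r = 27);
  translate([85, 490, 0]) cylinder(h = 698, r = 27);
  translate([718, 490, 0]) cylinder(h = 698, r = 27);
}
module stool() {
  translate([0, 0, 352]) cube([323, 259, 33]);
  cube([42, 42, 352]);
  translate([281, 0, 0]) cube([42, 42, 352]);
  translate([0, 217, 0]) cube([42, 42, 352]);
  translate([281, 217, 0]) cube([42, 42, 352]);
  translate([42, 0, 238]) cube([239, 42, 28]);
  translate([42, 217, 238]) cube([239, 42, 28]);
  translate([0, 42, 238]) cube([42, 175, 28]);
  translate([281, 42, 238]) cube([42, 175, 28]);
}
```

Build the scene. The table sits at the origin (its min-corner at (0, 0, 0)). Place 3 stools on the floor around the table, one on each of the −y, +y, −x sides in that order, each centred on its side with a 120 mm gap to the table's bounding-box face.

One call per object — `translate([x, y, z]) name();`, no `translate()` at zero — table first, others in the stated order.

table();
translate([240, -379, 0]) stool();
translate([240, 695, 0]) stool();
translate([-443, 158, 0]) stool();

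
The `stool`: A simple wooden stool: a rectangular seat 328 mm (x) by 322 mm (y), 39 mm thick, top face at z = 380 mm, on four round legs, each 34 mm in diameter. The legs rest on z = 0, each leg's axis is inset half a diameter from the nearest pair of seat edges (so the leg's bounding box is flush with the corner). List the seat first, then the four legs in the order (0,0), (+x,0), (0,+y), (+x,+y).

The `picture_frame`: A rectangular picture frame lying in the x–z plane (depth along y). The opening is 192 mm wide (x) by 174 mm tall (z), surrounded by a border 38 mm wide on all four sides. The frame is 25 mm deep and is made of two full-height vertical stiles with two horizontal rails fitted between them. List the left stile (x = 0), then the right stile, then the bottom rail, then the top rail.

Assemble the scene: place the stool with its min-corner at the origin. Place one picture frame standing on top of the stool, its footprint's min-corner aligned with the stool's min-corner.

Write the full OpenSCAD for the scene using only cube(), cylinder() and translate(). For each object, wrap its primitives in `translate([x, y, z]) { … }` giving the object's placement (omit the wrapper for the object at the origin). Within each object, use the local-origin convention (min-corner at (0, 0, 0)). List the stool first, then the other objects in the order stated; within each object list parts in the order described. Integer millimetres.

translate([0, 0, 341]) cube([328, 322, 39]);
translate([17, 17, 0]) cylinder(h = 341, r = 17);
translate([311, 17, 0]) cylinder(h = 341, r = 17);
translate([17, 305, 0]) cylinder(h = 341, r = 17);
translate([311, 305, 0]) cylinder(h = 341, r = 17);
translate([0, 0, 380]) {
  cube([38, 25, 250]);
  translate([230, 0, 0]) cube([38, 25, 250]);
  translate([38, 0, 0]) cube([192, 25, 38]);
  translate([38, 0, 212]) cube([192, 25, 38]);
}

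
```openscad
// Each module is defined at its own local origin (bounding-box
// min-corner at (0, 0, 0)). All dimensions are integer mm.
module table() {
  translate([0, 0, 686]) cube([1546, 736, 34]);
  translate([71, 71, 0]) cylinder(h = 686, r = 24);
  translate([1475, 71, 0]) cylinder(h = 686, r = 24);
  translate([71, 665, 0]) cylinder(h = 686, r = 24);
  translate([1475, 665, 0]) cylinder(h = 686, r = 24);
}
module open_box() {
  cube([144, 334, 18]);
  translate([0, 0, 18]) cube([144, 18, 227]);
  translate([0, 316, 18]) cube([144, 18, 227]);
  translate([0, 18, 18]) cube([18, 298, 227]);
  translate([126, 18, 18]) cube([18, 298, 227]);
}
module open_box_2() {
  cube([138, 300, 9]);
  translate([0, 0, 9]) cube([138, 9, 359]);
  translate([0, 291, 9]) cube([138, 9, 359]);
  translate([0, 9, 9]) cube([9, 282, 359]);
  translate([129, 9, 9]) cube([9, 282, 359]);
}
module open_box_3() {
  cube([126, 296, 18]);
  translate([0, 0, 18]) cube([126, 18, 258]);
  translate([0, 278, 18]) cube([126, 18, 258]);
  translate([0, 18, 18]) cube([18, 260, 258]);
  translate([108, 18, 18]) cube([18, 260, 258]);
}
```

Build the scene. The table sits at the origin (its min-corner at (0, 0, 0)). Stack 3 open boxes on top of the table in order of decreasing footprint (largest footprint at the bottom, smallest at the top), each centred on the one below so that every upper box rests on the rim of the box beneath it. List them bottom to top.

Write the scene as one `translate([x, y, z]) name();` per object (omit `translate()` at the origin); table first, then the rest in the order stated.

table();
translate([701, 201, 720]) open_box();
translate([704, 218, 965]) open_box_2();
translate([710, 220, 1333]) open_box_3();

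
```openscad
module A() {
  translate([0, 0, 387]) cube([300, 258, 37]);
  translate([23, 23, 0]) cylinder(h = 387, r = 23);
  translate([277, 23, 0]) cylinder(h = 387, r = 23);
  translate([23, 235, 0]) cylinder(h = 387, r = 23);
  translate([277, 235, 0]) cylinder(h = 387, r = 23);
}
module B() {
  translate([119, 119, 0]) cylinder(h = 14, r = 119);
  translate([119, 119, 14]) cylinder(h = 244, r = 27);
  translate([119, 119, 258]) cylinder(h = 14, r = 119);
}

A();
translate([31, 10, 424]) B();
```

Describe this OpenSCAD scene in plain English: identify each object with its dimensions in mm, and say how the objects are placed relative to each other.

A is a four-legged stool. The seat is a 300×258×37 mm slab whose top surface is at z = 424 mm; four round legs, each 46 mm in diameter, run from the floor (z = 0) to the underside of the seat, each leg's axis is inset half a diameter from the nearest pair of seat edges (so the leg's bounding box is flush with the corner).

B is a spool: two coaxial disc flanges of radius 119 mm and thickness 14 mm, joined by a core cylinder of radius 27 mm and height 244 mm. The lower flange rests on z = 0 and the three cylinders share a vertical axis.

The spool is on top of the stool, centred.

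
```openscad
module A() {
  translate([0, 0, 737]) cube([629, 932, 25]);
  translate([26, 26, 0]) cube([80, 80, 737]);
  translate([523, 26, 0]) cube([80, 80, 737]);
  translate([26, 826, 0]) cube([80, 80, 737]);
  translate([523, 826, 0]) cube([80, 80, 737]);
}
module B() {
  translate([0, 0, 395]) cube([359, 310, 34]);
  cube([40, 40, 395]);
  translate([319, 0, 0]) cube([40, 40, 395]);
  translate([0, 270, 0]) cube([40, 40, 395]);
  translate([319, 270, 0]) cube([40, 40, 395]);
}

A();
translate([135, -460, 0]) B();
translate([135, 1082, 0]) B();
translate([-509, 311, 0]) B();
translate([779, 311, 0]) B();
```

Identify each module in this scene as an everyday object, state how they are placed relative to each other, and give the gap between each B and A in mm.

A is a table. B is a stool. Four stools sit around the table at the −y, +y, −x, +x sides. The gap between each stool and the table is 150 mm.

Each stool's nearest face is 150 mm from the table's bounding box.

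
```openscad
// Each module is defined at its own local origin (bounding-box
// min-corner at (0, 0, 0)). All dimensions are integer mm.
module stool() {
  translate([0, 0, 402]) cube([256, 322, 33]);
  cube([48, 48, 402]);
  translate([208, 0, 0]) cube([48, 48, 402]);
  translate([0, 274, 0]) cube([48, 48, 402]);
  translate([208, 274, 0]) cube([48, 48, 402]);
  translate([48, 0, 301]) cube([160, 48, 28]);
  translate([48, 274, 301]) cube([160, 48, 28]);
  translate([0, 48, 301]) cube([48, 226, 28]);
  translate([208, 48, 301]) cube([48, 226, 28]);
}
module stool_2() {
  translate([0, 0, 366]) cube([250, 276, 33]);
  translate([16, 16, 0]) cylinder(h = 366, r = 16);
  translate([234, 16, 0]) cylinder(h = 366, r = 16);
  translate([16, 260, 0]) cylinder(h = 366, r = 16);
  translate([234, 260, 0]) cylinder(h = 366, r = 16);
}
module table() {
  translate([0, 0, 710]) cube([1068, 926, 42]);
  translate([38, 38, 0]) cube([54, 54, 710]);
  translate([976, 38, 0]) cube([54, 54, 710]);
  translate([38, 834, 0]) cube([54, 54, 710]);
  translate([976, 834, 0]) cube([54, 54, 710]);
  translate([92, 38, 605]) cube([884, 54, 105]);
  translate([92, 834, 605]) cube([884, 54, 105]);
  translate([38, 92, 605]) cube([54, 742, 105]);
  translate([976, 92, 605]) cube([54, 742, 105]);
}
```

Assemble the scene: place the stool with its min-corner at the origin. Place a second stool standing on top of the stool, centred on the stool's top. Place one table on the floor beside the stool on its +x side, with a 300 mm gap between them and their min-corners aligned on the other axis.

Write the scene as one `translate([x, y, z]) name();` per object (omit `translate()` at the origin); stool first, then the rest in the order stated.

stool();
translate([3, 23, 435]) stool_2();
translate([556, 0, 0]) table();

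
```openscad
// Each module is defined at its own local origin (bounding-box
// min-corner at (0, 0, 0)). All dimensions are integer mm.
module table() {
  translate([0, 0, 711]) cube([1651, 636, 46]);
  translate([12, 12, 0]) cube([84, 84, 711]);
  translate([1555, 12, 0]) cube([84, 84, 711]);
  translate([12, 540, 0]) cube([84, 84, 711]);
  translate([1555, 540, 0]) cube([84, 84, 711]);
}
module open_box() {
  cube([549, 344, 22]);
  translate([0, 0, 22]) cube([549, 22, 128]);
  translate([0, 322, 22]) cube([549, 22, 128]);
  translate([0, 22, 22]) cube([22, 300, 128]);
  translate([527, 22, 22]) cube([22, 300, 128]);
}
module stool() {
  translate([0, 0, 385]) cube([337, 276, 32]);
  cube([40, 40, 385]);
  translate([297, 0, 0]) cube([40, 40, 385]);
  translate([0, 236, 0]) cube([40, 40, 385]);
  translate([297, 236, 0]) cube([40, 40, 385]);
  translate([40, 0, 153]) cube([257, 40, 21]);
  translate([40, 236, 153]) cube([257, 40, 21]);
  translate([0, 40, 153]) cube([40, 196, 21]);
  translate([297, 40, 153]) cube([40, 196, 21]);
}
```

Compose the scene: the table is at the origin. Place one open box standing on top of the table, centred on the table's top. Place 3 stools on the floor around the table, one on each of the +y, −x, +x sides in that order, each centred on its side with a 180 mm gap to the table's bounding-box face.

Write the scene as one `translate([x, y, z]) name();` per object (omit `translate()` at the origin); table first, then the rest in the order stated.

table();
translate([551, 146, 757]) open_box();
translate([657, 816, 0]) stool();
translate([-517, 180, 0]) stool();
translate([1831, 180, 0]) stool();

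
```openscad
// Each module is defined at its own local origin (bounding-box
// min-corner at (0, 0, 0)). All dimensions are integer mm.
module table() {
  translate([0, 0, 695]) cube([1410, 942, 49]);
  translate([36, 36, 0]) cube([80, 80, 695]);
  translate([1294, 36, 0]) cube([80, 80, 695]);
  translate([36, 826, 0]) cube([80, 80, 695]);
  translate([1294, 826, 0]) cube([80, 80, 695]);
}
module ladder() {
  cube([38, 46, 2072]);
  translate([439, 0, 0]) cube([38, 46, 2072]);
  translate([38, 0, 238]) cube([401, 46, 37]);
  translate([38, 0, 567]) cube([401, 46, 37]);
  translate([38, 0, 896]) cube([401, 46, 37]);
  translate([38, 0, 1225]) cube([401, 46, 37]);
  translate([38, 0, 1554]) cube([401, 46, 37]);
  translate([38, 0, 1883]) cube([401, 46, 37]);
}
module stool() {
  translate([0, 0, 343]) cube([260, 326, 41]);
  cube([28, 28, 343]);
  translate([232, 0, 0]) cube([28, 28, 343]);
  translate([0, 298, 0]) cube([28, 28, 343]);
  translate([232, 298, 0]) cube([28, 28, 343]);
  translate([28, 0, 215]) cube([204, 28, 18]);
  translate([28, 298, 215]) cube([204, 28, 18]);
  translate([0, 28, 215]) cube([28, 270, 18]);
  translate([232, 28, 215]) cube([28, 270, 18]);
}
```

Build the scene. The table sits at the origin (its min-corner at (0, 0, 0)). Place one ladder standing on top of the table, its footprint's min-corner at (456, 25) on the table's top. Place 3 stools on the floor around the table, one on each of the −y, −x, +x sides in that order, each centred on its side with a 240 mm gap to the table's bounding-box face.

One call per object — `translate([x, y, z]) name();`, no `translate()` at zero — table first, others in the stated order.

table();
translate([456, 25, 744]) ladder();
translate([575, -566, 0]) stool();
translate([-500, 308, 0]) stool();
translate([1650, 308, 0]) stool();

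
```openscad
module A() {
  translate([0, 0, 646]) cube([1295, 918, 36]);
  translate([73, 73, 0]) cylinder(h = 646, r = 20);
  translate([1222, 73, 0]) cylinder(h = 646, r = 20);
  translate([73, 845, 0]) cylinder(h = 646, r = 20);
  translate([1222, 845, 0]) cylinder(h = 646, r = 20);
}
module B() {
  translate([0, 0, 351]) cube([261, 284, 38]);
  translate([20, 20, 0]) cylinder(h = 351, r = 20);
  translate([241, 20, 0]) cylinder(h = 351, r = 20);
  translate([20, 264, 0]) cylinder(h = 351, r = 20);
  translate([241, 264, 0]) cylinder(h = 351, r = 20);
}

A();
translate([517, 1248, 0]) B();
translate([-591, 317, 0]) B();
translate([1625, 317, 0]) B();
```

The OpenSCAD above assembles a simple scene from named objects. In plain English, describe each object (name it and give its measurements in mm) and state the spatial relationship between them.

A is a table with a 1295×918 mm rectangular top, 36 mm thick, top surface at z = 682 mm, supported by four round legs of 40 mm diameter, each leg's bounding box inset 53 mm from the nearest pair of top edges, running from the floor.

B is a four-legged stool. The seat is a 261×284×38 mm slab whose top surface is at z = 389 mm; four round legs, each 40 mm in diameter, run from the floor (z = 0) to the underside of the seat, each leg's axis is inset half a diameter from the nearest pair of seat edges (so the leg's bounding box is flush with the corner).

Three stools sit around the table at the +y, −x, +x sides.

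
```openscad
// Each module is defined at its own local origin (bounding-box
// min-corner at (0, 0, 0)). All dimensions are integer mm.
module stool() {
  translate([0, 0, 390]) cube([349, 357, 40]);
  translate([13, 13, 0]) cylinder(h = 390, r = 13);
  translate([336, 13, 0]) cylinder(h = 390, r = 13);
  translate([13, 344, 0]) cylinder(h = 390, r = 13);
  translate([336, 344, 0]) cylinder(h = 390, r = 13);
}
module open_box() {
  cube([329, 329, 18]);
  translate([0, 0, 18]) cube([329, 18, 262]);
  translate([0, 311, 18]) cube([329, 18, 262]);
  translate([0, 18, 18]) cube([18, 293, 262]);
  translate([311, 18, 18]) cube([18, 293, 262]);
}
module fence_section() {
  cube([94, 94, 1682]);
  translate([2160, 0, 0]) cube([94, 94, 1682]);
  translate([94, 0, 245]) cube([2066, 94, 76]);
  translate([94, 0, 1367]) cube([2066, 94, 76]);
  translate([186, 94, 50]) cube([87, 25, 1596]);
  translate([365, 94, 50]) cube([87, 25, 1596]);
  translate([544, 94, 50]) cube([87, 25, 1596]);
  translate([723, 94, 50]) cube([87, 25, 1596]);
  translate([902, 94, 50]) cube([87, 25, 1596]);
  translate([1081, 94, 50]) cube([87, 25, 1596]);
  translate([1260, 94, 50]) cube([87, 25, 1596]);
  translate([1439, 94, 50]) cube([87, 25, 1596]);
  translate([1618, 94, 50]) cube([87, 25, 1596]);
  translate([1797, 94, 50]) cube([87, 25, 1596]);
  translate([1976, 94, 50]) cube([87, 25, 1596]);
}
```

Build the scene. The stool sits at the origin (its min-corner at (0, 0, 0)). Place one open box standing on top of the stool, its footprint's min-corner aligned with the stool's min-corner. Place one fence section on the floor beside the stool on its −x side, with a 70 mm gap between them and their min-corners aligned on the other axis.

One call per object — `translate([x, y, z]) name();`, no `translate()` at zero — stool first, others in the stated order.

stool();
translate([0, 0, 430]) open_box();
translate([-2324, 0, 0]) fence_section();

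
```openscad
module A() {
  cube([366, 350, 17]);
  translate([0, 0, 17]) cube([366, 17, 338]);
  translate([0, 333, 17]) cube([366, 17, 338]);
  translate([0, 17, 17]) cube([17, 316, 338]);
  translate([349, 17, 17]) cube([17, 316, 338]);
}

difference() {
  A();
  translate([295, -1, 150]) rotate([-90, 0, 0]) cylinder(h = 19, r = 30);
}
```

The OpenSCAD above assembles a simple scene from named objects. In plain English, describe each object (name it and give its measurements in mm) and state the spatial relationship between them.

A is an open-topped rectangular box: outside dimensions 366×350×355 mm, with a uniform wall and base thickness of 17 mm. The base is a full 366×350 slab on the floor; four walls sit on top of the base. The front and back walls (the −y and +y sides) span the full width; the two side walls fit between them.

The open box has a circular hole of radius 30 mm through its front wall, centred at (x = 295, z = 150).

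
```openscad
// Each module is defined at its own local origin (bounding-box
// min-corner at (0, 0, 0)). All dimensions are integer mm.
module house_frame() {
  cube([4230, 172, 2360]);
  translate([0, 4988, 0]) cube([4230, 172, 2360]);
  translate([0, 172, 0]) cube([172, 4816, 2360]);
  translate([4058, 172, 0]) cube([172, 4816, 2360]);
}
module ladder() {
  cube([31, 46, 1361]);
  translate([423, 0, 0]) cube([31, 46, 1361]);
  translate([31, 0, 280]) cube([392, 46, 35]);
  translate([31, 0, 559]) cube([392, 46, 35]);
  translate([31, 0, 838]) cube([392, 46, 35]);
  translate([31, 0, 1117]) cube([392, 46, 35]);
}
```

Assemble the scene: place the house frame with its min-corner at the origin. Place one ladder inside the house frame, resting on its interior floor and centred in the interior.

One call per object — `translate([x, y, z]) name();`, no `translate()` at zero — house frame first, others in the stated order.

house_frame();
translate([1888, 2557, 0]) ladder();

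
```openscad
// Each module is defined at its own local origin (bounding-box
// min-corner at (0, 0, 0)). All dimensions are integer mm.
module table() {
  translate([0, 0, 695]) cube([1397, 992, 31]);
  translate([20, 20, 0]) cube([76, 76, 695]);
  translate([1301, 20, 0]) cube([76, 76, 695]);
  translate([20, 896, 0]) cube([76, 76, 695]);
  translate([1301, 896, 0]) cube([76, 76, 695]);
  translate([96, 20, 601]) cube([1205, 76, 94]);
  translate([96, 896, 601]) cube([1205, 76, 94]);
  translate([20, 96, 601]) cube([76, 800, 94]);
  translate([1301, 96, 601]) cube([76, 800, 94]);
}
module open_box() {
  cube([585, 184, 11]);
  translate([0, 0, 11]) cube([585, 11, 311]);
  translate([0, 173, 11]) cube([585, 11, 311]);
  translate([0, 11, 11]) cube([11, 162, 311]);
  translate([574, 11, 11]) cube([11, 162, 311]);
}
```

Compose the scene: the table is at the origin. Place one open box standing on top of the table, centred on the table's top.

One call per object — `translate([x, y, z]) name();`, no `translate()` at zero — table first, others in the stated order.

table();
translate([406, 404, 726]) open_box();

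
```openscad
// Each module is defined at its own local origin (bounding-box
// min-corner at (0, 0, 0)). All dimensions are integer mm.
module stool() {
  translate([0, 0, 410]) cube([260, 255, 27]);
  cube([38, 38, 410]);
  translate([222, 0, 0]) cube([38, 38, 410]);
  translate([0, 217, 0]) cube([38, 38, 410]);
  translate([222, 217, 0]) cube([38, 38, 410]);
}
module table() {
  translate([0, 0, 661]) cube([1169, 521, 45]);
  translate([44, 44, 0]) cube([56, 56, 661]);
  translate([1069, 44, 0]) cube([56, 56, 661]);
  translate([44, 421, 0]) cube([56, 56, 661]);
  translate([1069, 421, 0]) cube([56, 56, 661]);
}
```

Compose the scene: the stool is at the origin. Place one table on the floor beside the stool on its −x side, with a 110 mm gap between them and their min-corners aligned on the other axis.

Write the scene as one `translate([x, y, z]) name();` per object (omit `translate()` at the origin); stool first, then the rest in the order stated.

stool();
translate([-1279, 0, 0]) table();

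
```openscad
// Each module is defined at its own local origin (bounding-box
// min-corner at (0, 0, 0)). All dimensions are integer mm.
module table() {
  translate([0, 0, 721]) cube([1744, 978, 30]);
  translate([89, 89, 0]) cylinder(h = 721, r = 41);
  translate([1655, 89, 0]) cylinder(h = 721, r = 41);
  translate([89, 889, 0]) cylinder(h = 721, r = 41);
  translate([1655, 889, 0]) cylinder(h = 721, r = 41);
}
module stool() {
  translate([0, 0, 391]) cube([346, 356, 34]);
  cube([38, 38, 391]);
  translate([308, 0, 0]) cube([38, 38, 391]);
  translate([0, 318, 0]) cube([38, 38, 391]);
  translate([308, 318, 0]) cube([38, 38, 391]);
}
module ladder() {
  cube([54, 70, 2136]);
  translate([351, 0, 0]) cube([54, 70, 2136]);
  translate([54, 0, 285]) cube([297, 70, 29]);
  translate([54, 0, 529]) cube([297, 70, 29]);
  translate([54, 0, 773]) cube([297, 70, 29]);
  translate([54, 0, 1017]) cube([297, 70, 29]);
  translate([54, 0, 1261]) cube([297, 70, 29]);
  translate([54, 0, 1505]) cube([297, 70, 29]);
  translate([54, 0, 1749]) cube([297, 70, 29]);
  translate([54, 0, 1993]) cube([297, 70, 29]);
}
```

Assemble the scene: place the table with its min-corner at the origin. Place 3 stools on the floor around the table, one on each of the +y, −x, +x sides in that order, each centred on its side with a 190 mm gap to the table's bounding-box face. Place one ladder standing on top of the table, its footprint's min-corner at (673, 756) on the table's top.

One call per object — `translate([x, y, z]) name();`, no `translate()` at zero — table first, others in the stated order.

table();
translate([699, 1168, 0]) stool();
translate([-536, 311, 0]) stool();
translate([1934, 311, 0]) stool();
translate([673, 756, 751]) ladder();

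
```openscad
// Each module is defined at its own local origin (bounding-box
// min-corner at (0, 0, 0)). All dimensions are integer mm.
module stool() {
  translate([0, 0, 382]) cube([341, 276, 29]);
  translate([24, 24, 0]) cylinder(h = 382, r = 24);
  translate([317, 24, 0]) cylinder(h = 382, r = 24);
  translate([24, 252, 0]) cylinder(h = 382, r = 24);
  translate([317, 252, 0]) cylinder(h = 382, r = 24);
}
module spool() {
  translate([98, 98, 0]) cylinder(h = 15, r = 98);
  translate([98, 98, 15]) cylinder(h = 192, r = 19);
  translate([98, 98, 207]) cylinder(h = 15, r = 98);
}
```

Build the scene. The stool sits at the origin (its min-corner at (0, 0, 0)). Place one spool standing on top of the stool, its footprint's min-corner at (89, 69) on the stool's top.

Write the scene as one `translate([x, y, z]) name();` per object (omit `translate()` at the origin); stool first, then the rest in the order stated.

stool();
translate([89, 69, 411]) spool();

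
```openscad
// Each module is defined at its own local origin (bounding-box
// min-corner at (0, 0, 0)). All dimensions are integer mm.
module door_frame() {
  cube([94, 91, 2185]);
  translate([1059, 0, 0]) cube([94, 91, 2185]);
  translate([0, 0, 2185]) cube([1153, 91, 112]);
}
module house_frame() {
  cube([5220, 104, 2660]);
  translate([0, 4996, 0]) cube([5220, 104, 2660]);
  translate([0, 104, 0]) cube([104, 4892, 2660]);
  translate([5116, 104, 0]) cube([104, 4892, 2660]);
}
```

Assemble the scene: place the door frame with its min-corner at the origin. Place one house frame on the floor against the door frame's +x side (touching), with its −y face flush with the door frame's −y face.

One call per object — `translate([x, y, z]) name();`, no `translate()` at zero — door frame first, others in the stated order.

door_frame();
translate([1153, 0, 0]) house_frame();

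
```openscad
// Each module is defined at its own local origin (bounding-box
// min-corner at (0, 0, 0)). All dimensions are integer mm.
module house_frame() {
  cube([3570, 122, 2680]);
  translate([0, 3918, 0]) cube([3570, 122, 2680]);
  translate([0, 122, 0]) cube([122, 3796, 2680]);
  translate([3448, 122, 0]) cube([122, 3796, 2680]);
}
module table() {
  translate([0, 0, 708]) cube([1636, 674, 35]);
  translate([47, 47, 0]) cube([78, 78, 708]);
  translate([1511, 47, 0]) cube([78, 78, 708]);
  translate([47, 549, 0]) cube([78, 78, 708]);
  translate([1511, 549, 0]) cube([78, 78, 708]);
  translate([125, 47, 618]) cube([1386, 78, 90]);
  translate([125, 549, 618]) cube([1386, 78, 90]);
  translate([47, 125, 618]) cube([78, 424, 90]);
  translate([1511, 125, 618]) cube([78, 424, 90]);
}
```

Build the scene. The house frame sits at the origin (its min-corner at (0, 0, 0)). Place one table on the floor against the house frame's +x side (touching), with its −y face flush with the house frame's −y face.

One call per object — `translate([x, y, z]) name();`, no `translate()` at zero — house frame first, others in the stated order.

house_frame();
translate([3570, 0, 0]) table();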